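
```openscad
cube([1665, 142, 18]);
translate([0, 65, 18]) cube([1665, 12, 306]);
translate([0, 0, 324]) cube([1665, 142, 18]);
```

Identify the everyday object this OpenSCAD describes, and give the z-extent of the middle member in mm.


An I-beam. The web height is 306 mm.

Two wide flanges with a thin centred web — an I-beam. Overall 342 mm minus two 18 mm flanges gives a web of 342 − 2·18 = 306 mm.


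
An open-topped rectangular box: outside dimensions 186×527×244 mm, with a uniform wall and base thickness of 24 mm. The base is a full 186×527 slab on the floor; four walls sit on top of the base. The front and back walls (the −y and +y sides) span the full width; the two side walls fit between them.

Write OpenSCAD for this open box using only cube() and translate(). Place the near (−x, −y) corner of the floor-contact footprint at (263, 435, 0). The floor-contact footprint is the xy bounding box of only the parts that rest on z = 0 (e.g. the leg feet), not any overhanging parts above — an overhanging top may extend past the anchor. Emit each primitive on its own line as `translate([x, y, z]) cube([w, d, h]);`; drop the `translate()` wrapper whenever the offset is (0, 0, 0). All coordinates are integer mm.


translate([263, 435, 0]) cube([186, 527, 24]);
translate([263, 435, 24]) cube([186, 24, 220]);
translate([263, 938, 24]) cube([186, 24, 220]);
translate([263, 459, 24]) cube([24, 479, 220]);
translate([425, 459, 24]) cube([24, 479, 220]);


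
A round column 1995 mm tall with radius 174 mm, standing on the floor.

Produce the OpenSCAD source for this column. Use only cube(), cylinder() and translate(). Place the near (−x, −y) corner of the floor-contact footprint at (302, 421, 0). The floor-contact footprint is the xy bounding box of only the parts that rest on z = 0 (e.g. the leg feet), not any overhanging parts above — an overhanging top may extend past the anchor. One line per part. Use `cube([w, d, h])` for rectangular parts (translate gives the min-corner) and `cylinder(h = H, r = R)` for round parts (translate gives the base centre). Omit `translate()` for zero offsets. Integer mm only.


translate([476, 595, 0]) cylinder(h = 1995, r = 174);


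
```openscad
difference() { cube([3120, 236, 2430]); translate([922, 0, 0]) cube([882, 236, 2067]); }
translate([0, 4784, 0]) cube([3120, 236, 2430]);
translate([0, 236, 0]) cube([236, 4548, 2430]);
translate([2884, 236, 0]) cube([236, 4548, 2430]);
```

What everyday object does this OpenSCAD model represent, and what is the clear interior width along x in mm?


A single room. The interior width is 2648 mm.

Four walls enclosing a rectangle with a door in the front wall — a room. Outside width 3120 minus two 236 mm walls gives 2648 mm.


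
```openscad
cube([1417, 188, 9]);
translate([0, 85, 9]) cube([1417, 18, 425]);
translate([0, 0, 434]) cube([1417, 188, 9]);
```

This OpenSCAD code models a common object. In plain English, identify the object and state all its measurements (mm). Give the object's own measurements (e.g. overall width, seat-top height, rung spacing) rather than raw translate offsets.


An I-beam lying along x, 1417 mm long. Overall section height 443 mm. Two flanges 188 mm wide (y) and 9 mm thick, one on the floor and one at the top; a web 18 mm thick runs between them, centred on the flange width.


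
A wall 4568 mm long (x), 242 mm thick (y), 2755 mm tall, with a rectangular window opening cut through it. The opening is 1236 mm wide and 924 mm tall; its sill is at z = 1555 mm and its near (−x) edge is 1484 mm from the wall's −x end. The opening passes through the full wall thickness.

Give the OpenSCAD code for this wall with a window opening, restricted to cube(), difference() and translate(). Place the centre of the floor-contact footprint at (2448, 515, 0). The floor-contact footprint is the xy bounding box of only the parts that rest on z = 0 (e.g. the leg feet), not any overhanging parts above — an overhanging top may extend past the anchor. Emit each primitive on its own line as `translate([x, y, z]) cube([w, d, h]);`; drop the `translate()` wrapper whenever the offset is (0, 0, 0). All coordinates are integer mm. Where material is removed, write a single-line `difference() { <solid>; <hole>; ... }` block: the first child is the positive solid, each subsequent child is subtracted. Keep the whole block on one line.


difference() { translate([164, 394, 0]) cube([4568, 242, 2755]); translate([1648, 394, 1555]) cube([1236, 242, 924]); }


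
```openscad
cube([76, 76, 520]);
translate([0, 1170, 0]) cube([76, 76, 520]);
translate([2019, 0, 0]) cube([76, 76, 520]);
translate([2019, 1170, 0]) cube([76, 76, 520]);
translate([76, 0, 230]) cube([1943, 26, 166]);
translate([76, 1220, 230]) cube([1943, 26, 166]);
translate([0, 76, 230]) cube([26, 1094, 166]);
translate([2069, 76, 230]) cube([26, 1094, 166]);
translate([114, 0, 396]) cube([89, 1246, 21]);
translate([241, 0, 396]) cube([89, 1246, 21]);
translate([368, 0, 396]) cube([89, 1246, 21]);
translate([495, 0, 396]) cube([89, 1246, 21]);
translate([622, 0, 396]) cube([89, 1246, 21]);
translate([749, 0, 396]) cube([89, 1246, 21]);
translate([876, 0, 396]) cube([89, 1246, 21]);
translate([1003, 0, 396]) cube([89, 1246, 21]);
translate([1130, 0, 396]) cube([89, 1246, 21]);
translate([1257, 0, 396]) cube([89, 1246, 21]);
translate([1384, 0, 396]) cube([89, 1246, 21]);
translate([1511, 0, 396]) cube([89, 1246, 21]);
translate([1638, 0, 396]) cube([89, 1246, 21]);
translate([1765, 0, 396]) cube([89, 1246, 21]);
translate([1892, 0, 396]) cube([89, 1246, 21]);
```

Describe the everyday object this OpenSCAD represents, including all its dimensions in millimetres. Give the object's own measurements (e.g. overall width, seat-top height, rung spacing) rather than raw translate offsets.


A bed frame 2095 mm long (x) by 1246 mm wide (y). Four 76×76 mm corner posts, 520 mm tall, at the corners of the footprint. Four rails of 26 mm thickness and 166 mm height run between adjacent posts with their undersides at z = 230 mm, their outer faces flush with the outside of the frame (the two x-running rails run between the posts' inner faces; the two y-running rails run between the posts' inner faces). 15 slats, each 89 mm wide (x) and 21 mm thick, lie across the top of the two x-running rails, running the full 1246 mm width of the frame in y; along x they sit between the end posts with a 38 mm gap after the −x posts and between neighbouring slats and before the +x posts.


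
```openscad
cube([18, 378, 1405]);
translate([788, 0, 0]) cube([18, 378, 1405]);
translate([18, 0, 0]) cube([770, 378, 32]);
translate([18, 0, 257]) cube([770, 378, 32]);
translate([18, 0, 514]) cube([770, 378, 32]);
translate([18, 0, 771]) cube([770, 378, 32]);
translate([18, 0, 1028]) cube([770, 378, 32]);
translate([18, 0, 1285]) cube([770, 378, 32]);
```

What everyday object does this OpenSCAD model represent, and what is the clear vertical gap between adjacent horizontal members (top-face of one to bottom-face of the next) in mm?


A bookshelf. The clear shelf gap is 225 mm.

Two tall side panels with 6 horizontal boards between them — a bookshelf. The first two shelf undersides are at z = 0 and z = 257; with shelf thickness 32, the clear gap is 257 − 0 − 32 = 225 mm.


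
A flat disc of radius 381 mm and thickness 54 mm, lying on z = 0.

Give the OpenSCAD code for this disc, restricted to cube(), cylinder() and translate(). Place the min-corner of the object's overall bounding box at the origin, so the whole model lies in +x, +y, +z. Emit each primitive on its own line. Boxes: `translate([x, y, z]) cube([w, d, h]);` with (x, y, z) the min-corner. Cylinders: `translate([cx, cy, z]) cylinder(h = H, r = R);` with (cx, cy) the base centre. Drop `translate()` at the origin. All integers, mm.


translate([381, 381, 0]) cylinder(h = 54, r = 381);


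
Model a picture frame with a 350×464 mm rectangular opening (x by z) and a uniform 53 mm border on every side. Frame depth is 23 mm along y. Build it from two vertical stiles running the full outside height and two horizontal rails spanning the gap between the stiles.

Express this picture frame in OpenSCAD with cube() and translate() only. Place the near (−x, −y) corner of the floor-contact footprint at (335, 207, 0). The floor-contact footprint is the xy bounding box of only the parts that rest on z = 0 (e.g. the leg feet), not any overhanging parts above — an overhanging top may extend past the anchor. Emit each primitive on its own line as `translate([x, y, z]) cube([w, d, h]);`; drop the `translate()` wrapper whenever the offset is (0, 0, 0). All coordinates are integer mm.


translate([335, 207, 0]) cube([53, 23, 570]);
translate([738, 207, 0]) cube([53, 23, 570]);
translate([388, 207, 0]) cube([350, 23, 53]);
translate([388, 207, 517]) cube([350, 23, 53]);


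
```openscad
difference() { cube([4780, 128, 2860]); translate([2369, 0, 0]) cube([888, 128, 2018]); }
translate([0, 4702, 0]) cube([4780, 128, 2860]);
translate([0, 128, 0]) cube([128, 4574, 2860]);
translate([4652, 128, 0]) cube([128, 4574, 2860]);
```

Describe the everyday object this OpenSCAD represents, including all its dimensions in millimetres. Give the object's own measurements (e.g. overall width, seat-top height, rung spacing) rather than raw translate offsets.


A single room: four walls, each 2860 mm tall and 128 mm thick, enclosing an outside footprint 4780×4830 mm (x × y), no floor or roof. The front and back walls (−y and +y sides) run the full x-width; the side walls fit between their inner faces. A door opening 888 mm wide and 2018 mm tall is cut through the front wall from the floor up, its −x edge 2369 mm from the wall's −x end.


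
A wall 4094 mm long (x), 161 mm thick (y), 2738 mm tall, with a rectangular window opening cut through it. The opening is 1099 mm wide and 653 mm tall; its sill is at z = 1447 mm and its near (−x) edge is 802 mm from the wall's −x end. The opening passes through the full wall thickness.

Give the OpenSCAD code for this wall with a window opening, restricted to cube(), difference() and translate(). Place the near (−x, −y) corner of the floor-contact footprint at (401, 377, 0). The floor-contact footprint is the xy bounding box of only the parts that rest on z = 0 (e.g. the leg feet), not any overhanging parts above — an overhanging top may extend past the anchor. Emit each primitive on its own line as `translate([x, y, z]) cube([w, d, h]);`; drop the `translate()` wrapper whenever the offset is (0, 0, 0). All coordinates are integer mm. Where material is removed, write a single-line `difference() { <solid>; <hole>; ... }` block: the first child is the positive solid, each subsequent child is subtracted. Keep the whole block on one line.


difference() { translate([401, 377, 0]) cube([4094, 161, 2738]); translate([1203, 377, 1447]) cube([1099, 161, 653]); }


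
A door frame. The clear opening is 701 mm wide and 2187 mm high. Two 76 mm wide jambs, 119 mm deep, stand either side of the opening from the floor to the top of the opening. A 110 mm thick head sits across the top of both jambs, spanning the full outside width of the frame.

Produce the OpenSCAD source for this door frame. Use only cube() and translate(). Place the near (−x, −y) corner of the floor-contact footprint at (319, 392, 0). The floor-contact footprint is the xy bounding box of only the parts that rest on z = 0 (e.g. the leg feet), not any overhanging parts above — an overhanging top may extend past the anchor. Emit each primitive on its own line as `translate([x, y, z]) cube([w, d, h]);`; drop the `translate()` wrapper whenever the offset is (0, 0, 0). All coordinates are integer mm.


translate([319, 392, 0]) cube([76, 119, 2187]);
translate([1096, 392, 0]) cube([76, 119, 2187]);
translate([319, 392, 2187]) cube([853, 119, 110]);


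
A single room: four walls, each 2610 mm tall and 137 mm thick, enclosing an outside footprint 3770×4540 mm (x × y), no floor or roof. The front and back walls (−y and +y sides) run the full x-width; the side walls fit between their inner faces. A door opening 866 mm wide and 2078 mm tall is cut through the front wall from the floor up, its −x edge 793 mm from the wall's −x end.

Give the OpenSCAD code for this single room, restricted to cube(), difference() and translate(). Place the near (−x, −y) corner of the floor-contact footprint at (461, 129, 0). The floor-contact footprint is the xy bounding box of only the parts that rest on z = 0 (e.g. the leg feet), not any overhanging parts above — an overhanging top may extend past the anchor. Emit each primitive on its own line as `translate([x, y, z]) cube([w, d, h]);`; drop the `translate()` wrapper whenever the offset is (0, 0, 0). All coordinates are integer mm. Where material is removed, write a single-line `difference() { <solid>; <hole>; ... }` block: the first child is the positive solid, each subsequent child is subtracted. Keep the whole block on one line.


difference() { translate([461, 129, 0]) cube([3770, 137, 2610]); translate([1254, 129, 0]) cube([866, 137, 2078]); }
translate([461, 4532, 0]) cube([3770, 137, 2610]);
translate([461, 266, 0]) cube([137, 4266, 2610]);
translate([4094, 266, 0]) cube([137, 4266, 2610]);


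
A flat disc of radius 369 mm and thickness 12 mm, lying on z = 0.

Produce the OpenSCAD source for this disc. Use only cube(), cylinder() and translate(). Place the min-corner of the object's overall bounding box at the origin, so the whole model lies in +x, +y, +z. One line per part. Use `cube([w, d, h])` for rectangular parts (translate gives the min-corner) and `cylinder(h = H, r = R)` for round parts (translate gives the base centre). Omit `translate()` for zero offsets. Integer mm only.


translate([369, 369, 0]) cylinder(h = 12, r = 369);


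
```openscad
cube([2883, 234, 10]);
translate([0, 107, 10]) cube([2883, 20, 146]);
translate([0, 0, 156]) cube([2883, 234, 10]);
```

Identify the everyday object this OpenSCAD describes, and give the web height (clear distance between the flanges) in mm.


An I-beam. The web height is 146 mm.

Two wide flanges with a thin centred web — an I-beam. Overall 166 mm minus two 10 mm flanges gives a web of 166 − 2·10 = 146 mm.


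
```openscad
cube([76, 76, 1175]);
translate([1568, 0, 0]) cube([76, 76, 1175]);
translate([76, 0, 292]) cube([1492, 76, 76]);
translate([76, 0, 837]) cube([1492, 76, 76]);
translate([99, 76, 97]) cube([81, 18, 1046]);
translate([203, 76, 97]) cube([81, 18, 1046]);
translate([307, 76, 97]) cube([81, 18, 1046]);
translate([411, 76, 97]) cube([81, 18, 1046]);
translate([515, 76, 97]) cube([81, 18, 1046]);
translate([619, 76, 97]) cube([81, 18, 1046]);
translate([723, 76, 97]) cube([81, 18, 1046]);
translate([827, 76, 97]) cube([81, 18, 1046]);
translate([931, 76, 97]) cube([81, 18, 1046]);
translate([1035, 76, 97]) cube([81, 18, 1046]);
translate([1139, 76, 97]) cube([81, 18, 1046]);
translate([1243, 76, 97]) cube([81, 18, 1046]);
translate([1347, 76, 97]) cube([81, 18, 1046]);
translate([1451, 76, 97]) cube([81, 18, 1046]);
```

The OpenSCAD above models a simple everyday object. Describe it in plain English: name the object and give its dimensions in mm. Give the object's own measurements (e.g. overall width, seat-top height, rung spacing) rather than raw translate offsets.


A fence section. Two 76×76 mm posts, 1175 mm tall, stand on the floor with a clear span of 1492 mm between their inner faces. Two horizontal rails of 76×76 mm section span the gap between the posts with their undersides at z = 292 mm and z = 837 mm, flush with the posts' −y face. 14 pickets, each 81 mm wide, 18 mm thick and 1046 mm tall, are fixed to the +y face of the rails with their bottoms at z = 97 mm, spaced across the span with a 23 mm gap after the −x post and between neighbouring pickets, with 36 mm left before the +x post.


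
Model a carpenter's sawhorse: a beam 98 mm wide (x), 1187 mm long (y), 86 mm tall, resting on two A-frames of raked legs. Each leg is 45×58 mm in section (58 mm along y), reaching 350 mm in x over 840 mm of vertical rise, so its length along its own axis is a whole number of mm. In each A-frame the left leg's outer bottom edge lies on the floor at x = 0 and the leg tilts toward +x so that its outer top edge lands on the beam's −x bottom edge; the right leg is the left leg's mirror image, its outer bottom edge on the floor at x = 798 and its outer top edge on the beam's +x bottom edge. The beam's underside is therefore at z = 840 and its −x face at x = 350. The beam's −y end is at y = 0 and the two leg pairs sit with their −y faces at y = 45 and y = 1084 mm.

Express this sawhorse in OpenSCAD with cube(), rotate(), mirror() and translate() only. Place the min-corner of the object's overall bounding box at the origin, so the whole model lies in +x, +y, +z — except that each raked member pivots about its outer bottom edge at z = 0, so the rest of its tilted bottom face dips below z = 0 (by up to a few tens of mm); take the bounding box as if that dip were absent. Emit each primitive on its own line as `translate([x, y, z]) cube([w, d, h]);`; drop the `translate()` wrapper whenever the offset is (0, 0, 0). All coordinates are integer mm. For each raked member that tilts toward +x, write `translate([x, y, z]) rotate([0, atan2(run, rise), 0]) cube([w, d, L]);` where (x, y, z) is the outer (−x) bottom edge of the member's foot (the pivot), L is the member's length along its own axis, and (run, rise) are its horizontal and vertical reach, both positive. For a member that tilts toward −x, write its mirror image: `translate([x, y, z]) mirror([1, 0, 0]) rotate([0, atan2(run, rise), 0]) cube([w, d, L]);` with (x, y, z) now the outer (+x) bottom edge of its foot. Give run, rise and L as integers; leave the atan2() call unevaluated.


translate([350, 0, 840]) cube([98, 1187, 86]);
translate([0, 45, 0]) rotate([0, atan2(350, 840), 0]) cube([45, 58, 910]);
translate([798, 45, 0]) mirror([1, 0, 0]) rotate([0, atan2(350, 840), 0]) cube([45, 58, 910]);
translate([0, 1084, 0]) rotate([0, atan2(350, 840), 0]) cube([45, 58, 910]);
translate([798, 1084, 0]) mirror([1, 0, 0]) rotate([0, atan2(350, 840), 0]) cube([45, 58, 910]);


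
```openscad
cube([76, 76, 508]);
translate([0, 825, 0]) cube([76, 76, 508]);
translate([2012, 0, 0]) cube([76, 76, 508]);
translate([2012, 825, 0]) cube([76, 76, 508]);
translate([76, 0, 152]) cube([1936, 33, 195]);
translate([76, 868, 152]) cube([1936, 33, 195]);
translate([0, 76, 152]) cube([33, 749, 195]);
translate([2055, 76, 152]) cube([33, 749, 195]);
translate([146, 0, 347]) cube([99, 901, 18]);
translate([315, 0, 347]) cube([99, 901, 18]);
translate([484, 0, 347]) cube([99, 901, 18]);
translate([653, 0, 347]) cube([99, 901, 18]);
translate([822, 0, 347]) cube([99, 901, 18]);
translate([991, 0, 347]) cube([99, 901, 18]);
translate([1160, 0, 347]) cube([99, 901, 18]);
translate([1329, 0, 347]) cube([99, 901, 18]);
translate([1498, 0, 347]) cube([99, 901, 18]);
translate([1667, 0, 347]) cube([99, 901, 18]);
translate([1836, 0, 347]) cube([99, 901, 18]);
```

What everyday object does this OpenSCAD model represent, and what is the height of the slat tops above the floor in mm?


A bed frame. The slat-top height is 365 mm.

Four posts, four rails, and a row of slats — a bed frame. Slats sit on the rails at z = 152 + 195 = 347; with slat thickness 18, the top is 365 mm.


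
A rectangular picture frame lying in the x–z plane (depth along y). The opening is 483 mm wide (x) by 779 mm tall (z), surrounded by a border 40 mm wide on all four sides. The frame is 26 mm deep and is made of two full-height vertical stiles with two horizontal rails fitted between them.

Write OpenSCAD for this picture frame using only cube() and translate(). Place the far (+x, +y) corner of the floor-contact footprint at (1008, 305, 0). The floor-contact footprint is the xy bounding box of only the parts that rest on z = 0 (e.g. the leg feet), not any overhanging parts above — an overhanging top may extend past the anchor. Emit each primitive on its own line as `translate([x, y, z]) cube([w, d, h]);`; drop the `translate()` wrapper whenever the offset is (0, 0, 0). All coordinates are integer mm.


translate([445, 279, 0]) cube([40, 26, 859]);
translate([968, 279, 0]) cube([40, 26, 859]);
translate([485, 279, 0]) cube([483, 26, 40]);
translate([485, 279, 819]) cube([483, 26, 40]);


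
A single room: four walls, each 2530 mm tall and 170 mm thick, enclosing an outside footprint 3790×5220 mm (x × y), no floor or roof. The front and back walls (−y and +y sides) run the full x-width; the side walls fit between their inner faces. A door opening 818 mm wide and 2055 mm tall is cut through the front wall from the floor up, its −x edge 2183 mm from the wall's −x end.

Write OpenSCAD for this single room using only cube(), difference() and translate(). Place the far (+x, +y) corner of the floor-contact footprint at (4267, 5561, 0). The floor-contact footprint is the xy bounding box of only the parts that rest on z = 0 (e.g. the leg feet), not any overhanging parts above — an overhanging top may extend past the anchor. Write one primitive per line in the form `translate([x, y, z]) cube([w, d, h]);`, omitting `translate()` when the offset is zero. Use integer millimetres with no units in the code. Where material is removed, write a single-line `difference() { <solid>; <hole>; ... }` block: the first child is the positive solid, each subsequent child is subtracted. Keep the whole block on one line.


difference() { translate([477, 341, 0]) cube([3790, 170, 2530]); translate([2660, 341, 0]) cube([818, 170, 2055]); }
translate([477, 5391, 0]) cube([3790, 170, 2530]);
translate([477, 511, 0]) cube([170, 4880, 2530]);
translate([4097, 511, 0]) cube([170, 4880, 2530]);


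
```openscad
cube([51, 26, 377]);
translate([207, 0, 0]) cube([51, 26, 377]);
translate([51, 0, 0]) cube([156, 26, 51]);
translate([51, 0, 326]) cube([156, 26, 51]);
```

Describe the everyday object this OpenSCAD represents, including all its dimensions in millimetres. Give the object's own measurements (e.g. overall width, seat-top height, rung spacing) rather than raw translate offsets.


A rectangular picture frame lying in the x–z plane (depth along y). The opening is 156 mm wide (x) by 275 mm tall (z), surrounded by a border 51 mm wide on all four sides. The frame is 26 mm deep and is made of two full-height vertical stiles with two horizontal rails fitted between them.


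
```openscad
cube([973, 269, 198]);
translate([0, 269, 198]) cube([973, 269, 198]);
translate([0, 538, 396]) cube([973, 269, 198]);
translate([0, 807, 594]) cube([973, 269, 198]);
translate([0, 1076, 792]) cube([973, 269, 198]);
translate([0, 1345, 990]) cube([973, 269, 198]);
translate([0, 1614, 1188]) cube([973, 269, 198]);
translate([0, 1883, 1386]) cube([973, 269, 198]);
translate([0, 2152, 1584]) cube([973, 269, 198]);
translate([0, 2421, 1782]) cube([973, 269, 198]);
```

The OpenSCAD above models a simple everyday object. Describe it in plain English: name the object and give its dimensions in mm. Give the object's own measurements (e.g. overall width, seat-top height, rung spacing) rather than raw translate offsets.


A straight staircase of 10 solid steps. Each step is 973 mm wide (x), 269 mm deep (y, the going) and 198 mm tall (the rise). The first step rests on the floor; each subsequent step sits one going further in +y and one rise higher in +z, directly behind and above the previous step with no overlap.


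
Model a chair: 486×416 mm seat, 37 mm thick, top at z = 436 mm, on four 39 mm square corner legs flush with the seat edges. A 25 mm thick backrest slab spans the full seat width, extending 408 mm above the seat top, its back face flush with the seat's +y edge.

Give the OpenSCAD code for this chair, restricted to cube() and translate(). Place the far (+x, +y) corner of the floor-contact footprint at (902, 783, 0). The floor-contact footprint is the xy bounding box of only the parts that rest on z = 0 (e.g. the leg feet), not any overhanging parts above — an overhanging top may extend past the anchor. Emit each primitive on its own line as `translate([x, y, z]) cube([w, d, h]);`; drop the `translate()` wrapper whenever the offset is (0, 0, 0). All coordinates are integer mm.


translate([416, 367, 399]) cube([486, 416, 37]);
translate([416, 367, 0]) cube([39, 39, 399]);
translate([863, 367, 0]) cube([39, 39, 399]);
translate([416, 744, 0]) cube([39, 39, 399]);
translate([863, 744, 0]) cube([39, 39, 399]);
translate([416, 758, 436]) cube([486, 25, 408]);


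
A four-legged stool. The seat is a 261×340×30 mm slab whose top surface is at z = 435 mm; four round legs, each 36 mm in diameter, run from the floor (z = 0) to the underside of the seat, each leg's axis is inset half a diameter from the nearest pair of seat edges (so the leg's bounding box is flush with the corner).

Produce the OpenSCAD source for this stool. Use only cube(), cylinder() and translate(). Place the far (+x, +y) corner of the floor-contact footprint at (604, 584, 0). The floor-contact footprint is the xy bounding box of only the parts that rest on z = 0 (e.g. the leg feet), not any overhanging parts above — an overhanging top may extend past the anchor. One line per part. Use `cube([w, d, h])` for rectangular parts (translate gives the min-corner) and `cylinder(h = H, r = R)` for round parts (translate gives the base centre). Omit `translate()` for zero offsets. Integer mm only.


translate([343, 244, 405]) cube([261, 340, 30]);
translate([361, 262, 0]) cylinder(h = 405, r = 18);
translate([586, 262, 0]) cylinder(h = 405, r = 18);
translate([361, 566, 0]) cylinder(h = 405, r = 18);
translate([586, 566, 0]) cylinder(h = 405, r = 18);


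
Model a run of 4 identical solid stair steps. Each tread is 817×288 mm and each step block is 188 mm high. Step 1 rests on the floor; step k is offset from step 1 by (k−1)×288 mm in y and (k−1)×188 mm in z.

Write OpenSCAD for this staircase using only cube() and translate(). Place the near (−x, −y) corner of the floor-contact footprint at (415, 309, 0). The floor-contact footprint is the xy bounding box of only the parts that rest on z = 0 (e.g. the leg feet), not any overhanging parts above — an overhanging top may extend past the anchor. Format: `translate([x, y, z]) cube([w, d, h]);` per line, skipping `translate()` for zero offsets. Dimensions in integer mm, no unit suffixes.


translate([415, 309, 0]) cube([817, 288, 188]);
translate([415, 597, 188]) cube([817, 288, 188]);
translate([415, 885, 376]) cube([817, 288, 188]);
translate([415, 1173, 564]) cube([817, 288, 188]);


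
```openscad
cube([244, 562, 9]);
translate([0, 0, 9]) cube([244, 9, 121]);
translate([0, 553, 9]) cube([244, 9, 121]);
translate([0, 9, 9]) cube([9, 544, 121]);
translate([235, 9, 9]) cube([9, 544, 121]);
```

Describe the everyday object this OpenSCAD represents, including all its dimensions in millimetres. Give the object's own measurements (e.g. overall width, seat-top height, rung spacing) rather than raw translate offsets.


An open-topped rectangular box: outside dimensions 244×562×130 mm, with a uniform wall and base thickness of 9 mm. The base is a full 244×562 slab on the floor; four walls sit on top of the base. The front and back walls (the −y and +y sides) span the full width; the two side walls fit between them.


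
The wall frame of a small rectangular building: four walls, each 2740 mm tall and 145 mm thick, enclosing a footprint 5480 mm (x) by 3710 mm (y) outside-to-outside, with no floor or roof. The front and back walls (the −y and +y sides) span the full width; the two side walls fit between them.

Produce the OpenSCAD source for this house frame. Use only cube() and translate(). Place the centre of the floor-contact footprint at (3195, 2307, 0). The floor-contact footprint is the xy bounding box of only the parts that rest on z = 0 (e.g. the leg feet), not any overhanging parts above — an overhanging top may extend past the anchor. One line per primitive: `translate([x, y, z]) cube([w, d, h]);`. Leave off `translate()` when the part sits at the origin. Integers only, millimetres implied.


translate([455, 452, 0]) cube([5480, 145, 2740]);
translate([455, 4017, 0]) cube([5480, 145, 2740]);
translate([455, 597, 0]) cube([145, 3420, 2740]);
translate([5790, 597, 0]) cube([145, 3420, 2740]);


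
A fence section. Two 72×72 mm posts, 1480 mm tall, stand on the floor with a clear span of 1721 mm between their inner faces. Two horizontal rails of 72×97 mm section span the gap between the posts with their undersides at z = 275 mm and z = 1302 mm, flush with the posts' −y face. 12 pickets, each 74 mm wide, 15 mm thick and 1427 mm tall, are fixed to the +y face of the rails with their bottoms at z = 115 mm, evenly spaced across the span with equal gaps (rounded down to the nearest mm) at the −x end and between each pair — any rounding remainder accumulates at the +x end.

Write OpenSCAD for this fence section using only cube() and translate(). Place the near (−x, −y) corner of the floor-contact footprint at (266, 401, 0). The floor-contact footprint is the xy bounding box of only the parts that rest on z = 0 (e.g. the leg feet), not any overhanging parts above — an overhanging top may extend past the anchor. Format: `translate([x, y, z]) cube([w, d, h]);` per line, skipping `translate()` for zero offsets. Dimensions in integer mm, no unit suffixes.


translate([266, 401, 0]) cube([72, 72, 1480]);
translate([2059, 401, 0]) cube([72, 72, 1480]);
translate([338, 401, 275]) cube([1721, 72, 97]);
translate([338, 401, 1302]) cube([1721, 72, 97]);
translate([402, 473, 115]) cube([74, 15, 1427]);
translate([540, 473, 115]) cube([74, 15, 1427]);
translate([678, 473, 115]) cube([74, 15, 1427]);
translate([816, 473, 115]) cube([74, 15, 1427]);
translate([954, 473, 115]) cube([74, 15, 1427]);
translate([1092, 473, 115]) cube([74, 15, 1427]);
translate([1230, 473, 115]) cube([74, 15, 1427]);
translate([1368, 473, 115]) cube([74, 15, 1427]);
translate([1506, 473, 115]) cube([74, 15, 1427]);
translate([1644, 473, 115]) cube([74, 15, 1427]);
translate([1782, 473, 115]) cube([74, 15, 1427]);
translate([1920, 473, 115]) cube([74, 15, 1427]);


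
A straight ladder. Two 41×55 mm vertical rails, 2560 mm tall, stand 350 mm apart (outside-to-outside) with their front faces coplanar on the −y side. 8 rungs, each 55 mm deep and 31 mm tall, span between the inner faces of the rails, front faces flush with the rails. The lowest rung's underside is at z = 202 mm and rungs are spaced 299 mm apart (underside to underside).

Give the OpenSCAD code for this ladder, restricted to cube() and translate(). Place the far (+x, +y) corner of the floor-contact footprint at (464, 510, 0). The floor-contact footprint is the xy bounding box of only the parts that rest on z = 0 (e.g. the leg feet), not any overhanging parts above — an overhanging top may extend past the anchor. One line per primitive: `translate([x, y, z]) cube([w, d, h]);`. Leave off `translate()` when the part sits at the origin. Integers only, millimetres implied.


// rung span = 350 - 2*41 = 268
// rung[k] z = 202 + k*299
translate([114, 455, 0]) cube([41, 55, 2560]);
translate([423, 455, 0]) cube([41, 55, 2560]);
translate([155, 455, 202]) cube([268, 55, 31]);
translate([155, 455, 501]) cube([268, 55, 31]);
translate([155, 455, 800]) cube([268, 55, 31]);
translate([155, 455, 1099]) cube([268, 55, 31]);
translate([155, 455, 1398]) cube([268, 55, 31]);
translate([155, 455, 1697]) cube([268, 55, 31]);
translate([155, 455, 1996]) cube([268, 55, 31]);
translate([155, 455, 2295]) cube([268, 55, 31]);


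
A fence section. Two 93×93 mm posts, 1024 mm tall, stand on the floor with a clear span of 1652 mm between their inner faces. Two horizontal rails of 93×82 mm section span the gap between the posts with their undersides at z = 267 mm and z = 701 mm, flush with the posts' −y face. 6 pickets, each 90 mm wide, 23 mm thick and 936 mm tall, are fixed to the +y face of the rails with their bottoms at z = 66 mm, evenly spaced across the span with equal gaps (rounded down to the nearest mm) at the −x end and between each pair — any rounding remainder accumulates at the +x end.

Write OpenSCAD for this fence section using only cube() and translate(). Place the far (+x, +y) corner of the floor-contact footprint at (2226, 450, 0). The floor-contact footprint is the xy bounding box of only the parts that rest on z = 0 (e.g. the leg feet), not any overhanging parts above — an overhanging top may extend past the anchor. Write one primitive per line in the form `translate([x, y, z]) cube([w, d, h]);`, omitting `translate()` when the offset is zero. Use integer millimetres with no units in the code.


translate([388, 357, 0]) cube([93, 93, 1024]);
translate([2133, 357, 0]) cube([93, 93, 1024]);
translate([481, 357, 267]) cube([1652, 93, 82]);
translate([481, 357, 701]) cube([1652, 93, 82]);
translate([639, 450, 66]) cube([90, 23, 936]);
translate([887, 450, 66]) cube([90, 23, 936]);
translate([1135, 450, 66]) cube([90, 23, 936]);
translate([1383, 450, 66]) cube([90, 23, 936]);
translate([1631, 450, 66]) cube([90, 23, 936]);
translate([1879, 450, 66]) cube([90, 23, 936]);


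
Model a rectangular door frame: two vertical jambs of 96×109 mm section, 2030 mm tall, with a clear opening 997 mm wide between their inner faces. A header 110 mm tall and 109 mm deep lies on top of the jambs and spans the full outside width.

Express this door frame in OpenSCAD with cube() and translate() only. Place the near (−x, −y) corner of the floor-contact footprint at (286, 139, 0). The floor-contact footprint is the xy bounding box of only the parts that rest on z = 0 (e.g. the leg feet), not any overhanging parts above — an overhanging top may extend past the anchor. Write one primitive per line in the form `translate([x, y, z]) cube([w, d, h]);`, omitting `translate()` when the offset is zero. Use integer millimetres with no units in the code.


translate([286, 139, 0]) cube([96, 109, 2030]);
translate([1379, 139, 0]) cube([96, 109, 2030]);
translate([286, 139, 2030]) cube([1189, 109, 110]);


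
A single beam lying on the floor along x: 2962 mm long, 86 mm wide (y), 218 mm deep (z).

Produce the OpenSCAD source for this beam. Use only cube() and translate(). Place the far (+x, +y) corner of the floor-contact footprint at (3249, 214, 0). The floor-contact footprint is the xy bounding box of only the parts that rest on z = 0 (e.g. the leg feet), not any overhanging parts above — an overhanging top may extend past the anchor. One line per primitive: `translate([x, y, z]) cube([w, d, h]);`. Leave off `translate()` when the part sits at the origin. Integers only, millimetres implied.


translate([287, 128, 0]) cube([2962, 86, 218]);


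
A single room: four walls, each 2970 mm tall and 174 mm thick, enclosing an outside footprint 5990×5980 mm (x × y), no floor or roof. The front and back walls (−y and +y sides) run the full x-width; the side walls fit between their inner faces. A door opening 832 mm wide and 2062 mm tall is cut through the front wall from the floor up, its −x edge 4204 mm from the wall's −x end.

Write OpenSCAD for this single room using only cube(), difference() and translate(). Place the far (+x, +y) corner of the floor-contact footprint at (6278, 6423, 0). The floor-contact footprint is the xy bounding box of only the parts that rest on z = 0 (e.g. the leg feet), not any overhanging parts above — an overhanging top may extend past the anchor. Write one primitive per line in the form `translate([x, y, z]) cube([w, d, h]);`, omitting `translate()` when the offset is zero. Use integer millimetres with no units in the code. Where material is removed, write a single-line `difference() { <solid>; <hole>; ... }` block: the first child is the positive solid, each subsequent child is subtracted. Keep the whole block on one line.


difference() { translate([288, 443, 0]) cube([5990, 174, 2970]); translate([4492, 443, 0]) cube([832, 174, 2062]); }
translate([288, 6249, 0]) cube([5990, 174, 2970]);
translate([288, 617, 0]) cube([174, 5632, 2970]);
translate([6104, 617, 0]) cube([174, 5632, 2970]);


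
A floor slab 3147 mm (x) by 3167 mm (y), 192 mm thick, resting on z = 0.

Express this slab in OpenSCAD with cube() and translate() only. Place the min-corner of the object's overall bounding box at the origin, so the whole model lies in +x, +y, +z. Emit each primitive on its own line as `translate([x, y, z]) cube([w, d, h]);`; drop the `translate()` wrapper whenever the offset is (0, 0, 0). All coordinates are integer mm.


cube([3147, 3167, 192]);


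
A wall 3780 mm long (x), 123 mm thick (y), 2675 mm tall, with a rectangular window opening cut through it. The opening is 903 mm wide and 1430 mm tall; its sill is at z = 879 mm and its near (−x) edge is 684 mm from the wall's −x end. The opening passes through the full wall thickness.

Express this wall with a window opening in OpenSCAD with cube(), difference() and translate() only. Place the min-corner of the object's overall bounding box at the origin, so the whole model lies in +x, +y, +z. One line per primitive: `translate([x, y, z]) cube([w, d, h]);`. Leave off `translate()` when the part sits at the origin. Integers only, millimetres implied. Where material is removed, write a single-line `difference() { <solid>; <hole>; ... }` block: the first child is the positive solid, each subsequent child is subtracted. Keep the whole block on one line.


difference() { cube([3780, 123, 2675]); translate([684, 0, 879]) cube([903, 123, 1430]); }


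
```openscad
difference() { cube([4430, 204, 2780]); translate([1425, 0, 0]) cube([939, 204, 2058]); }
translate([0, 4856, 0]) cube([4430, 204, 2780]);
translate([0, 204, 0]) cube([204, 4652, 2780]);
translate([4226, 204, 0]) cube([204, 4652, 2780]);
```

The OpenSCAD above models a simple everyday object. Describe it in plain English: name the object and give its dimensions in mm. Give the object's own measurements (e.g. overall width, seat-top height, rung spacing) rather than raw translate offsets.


A single room: four walls, each 2780 mm tall and 204 mm thick, enclosing an outside footprint 4430×5060 mm (x × y), no floor or roof. The front and back walls (−y and +y sides) run the full x-width; the side walls fit between their inner faces. A door opening 939 mm wide and 2058 mm tall is cut through the front wall from the floor up, its −x edge 1425 mm from the wall's −x end.


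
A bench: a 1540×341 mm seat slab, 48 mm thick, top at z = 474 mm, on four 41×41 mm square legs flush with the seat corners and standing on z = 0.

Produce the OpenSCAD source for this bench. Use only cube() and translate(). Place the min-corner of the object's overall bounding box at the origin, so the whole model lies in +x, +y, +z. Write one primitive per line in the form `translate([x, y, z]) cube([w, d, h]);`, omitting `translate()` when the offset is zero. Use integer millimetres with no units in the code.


translate([0, 0, 426]) cube([1540, 341, 48]);
cube([41, 41, 426]);
translate([0, 300, 0]) cube([41, 41, 426]);
translate([1499, 0, 0]) cube([41, 41, 426]);
translate([1499, 300, 0]) cube([41, 41, 426]);


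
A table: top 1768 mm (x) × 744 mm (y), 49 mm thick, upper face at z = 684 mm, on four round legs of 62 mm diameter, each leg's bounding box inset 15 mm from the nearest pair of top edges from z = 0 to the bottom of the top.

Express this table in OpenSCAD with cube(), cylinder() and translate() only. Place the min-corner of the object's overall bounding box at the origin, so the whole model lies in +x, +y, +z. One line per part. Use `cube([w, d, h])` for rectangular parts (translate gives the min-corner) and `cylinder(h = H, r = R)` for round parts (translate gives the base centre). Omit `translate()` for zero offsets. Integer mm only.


translate([0, 0, 635]) cube([1768, 744, 49]);
translate([46, 46, 0]) cylinder(h = 635, r = 31);
translate([1722, 46, 0]) cylinder(h = 635, r = 31);
translate([46, 698, 0]) cylinder(h = 635, r = 31);
translate([1722, 698, 0]) cylinder(h = 635, r = 31);
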